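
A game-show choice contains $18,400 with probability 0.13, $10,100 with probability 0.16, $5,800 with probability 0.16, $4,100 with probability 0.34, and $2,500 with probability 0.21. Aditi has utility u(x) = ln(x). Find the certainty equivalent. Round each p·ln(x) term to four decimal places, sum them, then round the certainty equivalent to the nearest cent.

$5,484.60

E[u] = 0.13·ln(18400) + 0.16·ln(10100) + 0.16·ln(5800) + 0.34·ln(4100) + 0.21·ln(2500) = 1.2766 + 1.4752 + 1.3865 + 2.8284 + 1.6430 = 8.6097
CE = e^8.6097 ≈ 5484.60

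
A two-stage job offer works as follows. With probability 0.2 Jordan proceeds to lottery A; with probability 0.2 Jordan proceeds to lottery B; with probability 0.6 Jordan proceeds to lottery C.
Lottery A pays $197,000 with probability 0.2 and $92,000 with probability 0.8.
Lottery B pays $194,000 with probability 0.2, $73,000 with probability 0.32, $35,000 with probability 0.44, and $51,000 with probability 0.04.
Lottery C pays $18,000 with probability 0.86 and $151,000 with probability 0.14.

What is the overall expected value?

$60,492

EV(A) = 0.2 × 197000 + 0.8 × 92000 = 39400 + 73600 = 113000
EV(B) = 0.2 × 194000 + 0.32 × 73000 + 0.44 × 35000 + 0.04 × 51000 = 38800 + 23360 + 15400 + 2040 = 79600
EV(C) = 0.86 × 18000 + 0.14 × 151000 = 15480 + 21140 = 36620
Overall = 0.2 × 113000 + 0.2 × 79600 + 0.6 × 36620 = 22600 + 15920 + 21972 = 60492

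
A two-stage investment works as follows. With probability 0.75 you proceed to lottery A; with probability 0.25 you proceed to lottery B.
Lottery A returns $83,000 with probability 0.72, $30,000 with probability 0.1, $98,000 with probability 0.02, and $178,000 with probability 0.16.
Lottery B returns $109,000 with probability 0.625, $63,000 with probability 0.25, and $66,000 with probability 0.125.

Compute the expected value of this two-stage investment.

$92,931.25

EV(A) = 0.72 × 83000 + 0.1 × 30000 + 0.02 × 98000 + 0.16 × 178000 = 59760 + 3000 + 1960 + 28480 = 93200
EV(B) = 0.625 × 109000 + 0.25 × 63000 + 0.125 × 66000 = 68125 + 15750 + 8250 = 92125
Overall = 0.75 × 93200 + 0.25 × 92125 = 69900 + 23031.25 = 92931.25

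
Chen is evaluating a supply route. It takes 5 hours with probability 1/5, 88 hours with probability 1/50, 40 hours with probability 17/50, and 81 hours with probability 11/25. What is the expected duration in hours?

52 hours

EV = 1/5 × 5 + 1/50 × 88 + 17/50 × 40 + 11/25 × 81 = 1 + 1.76 + 13.6 + 35.64 = 52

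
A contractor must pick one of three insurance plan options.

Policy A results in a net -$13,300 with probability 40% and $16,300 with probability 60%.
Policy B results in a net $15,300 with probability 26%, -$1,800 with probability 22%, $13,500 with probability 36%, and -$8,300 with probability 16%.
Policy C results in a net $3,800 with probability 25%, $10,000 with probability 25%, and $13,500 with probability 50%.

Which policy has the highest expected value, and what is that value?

Policy C ($10,200)

Policy A = 0.4 × (-13300) + 0.6 × 16300 = -5320 + 9780 = 4460
Policy B = 0.26 × 15300 + 0.22 × (-1800) + 0.36 × 13500 + 0.16 × (-8300) = 3978 − 396 + 4860 − 1328 = 7114
Policy C = 0.25 × 3800 + 0.25 × 10000 + 0.5 × 13500 = 950 + 2500 + 6750 = 10200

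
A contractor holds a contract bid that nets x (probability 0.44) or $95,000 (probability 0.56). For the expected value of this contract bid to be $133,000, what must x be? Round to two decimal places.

x = $181,363.64

0.44·x + 0.56·95000 = 133000
0.44·x = 133000 − 53200 = 79800
x = 79800 / 0.44 = 181363.6364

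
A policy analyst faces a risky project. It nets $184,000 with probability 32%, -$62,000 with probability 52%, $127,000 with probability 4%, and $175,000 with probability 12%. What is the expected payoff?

$52,720

EV = 0.32 × 184000 + 0.52 × (-62000) + 0.04 × 127000 + 0.12 × 175000 = 58880 − 32240 + 5080 + 21000 = 52720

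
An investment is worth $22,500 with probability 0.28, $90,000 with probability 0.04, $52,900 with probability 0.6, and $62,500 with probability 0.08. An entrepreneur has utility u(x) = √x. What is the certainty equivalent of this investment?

$44,944

E[u] = 0.28·√22500 + 0.04·√90000 + 0.6·√52900 + 0.08·√62500 = 0.28·150 + 0.04·300 + 0.6·230 + 0.08·250 = 212
CE = (212)² = 44944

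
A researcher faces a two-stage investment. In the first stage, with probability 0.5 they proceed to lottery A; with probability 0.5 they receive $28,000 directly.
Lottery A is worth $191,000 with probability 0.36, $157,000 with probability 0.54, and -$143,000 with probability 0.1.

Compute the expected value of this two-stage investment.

$83,620

EV(A) = 0.36 × 191000 + 0.54 × 157000 + 0.1 × (-143000) = 68760 + 84780 − 14300 = 139240
Branch B: 28000 (certain)
Overall = 0.5 × 139240 + 0.5 × 28000 = 69620 + 14000 = 83620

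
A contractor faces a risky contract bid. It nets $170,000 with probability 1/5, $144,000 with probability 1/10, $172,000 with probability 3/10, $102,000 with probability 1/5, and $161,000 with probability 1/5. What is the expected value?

$152,600

EV = 1/5 × 170000 + 1/10 × 144000 + 3/10 × 172000 + 1/5 × 102000 + 1/5 × 161000 = 34000 + 14400 + 51600 + 20400 + 32200 = 152600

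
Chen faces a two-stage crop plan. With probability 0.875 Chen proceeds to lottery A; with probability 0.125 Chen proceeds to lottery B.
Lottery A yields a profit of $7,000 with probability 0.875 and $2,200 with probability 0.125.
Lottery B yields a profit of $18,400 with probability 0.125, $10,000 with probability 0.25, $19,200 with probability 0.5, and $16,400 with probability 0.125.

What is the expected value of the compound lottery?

EV(A) = 0.875 × 7000 + 0.125 × 2200 = 6125 + 275 = 6400
EV(B) = 0.125 × 18400 + 0.25 × 10000 + 0.5 × 19200 + 0.125 × 16400 = 2300 + 2500 + 9600 + 2050 = 16450
Overall = 0.875 × 6400 + 0.125 × 16450 = 5600 + 2056.25 = 7656.25

$7,656.25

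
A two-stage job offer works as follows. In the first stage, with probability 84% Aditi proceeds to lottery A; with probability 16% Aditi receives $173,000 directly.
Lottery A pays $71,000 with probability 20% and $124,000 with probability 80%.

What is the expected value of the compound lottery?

$122,936

EV(A) = 0.2 × 71000 + 0.8 × 124000 = 14200 + 99200 = 113400
Branch B: 173000 (certain)
Overall = 0.84 × 113400 + 0.16 × 173000 = 95256 + 27680 = 122936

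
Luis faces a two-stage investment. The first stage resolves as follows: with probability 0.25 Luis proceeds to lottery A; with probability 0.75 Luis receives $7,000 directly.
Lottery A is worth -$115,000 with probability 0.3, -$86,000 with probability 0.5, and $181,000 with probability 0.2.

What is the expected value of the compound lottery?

-$5,075

EV(A) = 0.3 × (-115000) + 0.5 × (-86000) + 0.2 × 181000 = -34500 − 43000 + 36200 = -41300
Branch B: 7000 (certain)
Overall = 0.25 × (-41300) + 0.75 × 7000 = -10325 + 5250 = -5075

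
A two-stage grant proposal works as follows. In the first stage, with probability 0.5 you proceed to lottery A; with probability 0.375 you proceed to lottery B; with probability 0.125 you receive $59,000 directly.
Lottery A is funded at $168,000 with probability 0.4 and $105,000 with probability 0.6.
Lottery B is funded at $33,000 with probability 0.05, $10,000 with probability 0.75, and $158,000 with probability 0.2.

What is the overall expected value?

$87,756.25

EV(A) = 0.4 × 168000 + 0.6 × 105000 = 67200 + 63000 = 130200
EV(B) = 0.05 × 33000 + 0.75 × 10000 + 0.2 × 158000 = 1650 + 7500 + 31600 = 40750
Branch C: 59000 (certain)
Overall = 0.5 × 130200 + 0.375 × 40750 + 0.125 × 59000 = 65100 + 15281.25 + 7375 = 87756.25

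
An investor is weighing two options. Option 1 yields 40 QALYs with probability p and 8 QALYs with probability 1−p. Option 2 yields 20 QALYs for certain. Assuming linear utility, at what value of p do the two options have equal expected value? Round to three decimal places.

p·40 + (1−p)·8 = 20
32p + 8 = 20
p = (20 − 8) / 32

p = 0.375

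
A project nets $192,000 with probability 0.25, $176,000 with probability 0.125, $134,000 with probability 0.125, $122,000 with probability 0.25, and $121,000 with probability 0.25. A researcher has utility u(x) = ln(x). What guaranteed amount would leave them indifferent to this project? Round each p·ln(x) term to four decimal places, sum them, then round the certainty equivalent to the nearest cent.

$144,437.19

E[u] = 0.25·ln(192000) + 0.125·ln(176000) + 0.125·ln(134000) + 0.25·ln(122000) + 0.25·ln(121000) = 3.0413 + 1.5098 + 1.4757 + 2.9279 + 2.9259 = 11.8806
CE = e^11.8806 ≈ 144437.19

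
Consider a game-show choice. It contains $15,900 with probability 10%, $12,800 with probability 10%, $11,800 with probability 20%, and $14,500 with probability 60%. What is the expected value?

$13,930

EV = 0.1 × 15900 + 0.1 × 12800 + 0.2 × 11800 + 0.6 × 14500 = 1590 + 1280 + 2360 + 8700 = 13930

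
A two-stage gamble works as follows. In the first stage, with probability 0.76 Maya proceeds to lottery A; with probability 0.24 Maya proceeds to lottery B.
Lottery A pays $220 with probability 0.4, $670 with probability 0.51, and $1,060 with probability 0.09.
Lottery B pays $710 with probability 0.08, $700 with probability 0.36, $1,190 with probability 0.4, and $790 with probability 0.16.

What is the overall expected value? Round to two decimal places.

EV(A) = 0.4 × 220 + 0.51 × 670 + 0.09 × 1060 = 88 + 341.7 + 95.4 = 525.1
EV(B) = 0.08 × 710 + 0.36 × 700 + 0.4 × 1190 + 0.16 × 790 = 56.8 + 252 + 476 + 126.4 = 911.2
Overall = 0.76 × 525.1 + 0.24 × 911.2 = 399.076 + 218.688 = 617.764

$617.76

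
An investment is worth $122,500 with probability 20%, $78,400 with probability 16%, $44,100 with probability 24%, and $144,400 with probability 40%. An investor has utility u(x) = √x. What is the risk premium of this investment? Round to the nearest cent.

E[u] = 0.2·√122500 + 0.16·√78400 + 0.24·√44100 + 0.4·√144400 = 0.2·350 + 0.16·280 + 0.24·210 + 0.4·380 = 317.2
CE = (317.2)² = 100615.84
Risk premium = EV − CE = 105388 − 100615.84 = 4772.16

$4,772.16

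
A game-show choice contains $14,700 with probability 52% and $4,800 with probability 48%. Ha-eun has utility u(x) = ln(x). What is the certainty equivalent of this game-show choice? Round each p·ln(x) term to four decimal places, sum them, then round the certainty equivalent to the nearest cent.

$8,590.40

E[u] = 0.52·ln(14700) + 0.48·ln(4800) = 4.9897 + 4.0687 = 9.0584
CE = e^9.0584 ≈ 8590.40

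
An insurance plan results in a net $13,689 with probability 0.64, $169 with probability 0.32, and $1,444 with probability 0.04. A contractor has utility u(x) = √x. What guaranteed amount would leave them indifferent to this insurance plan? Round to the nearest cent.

$6,489.91

E[u] = 0.64·√13689 + 0.32·√169 + 0.04·√1444 = 0.64·117 + 0.32·13 + 0.04·38 = 80.56
CE = (80.56)² = 6489.9136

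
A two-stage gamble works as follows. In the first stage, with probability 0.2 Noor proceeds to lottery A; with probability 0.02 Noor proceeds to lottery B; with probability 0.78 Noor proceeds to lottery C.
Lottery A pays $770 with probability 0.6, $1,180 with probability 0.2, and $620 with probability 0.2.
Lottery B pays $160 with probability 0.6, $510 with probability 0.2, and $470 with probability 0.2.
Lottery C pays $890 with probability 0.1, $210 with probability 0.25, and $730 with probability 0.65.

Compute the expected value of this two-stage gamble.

$650.72

EV(A) = 0.6 × 770 + 0.2 × 1180 + 0.2 × 620 = 462 + 236 + 124 = 822
EV(B) = 0.6 × 160 + 0.2 × 510 + 0.2 × 470 = 96 + 102 + 94 = 292
EV(C) = 0.1 × 890 + 0.25 × 210 + 0.65 × 730 = 89 + 52.5 + 474.5 = 616
Overall = 0.2 × 822 + 0.02 × 292 + 0.78 × 616 = 164.4 + 5.84 + 480.48 = 650.72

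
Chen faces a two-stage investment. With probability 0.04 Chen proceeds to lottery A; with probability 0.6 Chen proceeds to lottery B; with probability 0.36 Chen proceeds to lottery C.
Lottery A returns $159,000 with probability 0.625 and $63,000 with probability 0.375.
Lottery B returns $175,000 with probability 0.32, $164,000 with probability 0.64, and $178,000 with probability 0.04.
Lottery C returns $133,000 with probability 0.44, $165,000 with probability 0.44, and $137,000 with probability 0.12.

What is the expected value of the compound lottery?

$158,889.60

EV(A) = 0.625 × 159000 + 0.375 × 63000 = 99375 + 23625 = 123000
EV(B) = 0.32 × 175000 + 0.64 × 164000 + 0.04 × 178000 = 56000 + 104960 + 7120 = 168080
EV(C) = 0.44 × 133000 + 0.44 × 165000 + 0.12 × 137000 = 58520 + 72600 + 16440 = 147560
Overall = 0.04 × 123000 + 0.6 × 168080 + 0.36 × 147560 = 4920 + 100848 + 53121.6 = 158889.6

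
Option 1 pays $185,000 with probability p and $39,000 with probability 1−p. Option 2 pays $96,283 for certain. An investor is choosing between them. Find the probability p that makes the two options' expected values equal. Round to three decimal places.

p·185000 + (1−p)·39000 = 96283
146000p + 39000 = 96283
p = (96283 − 39000) / 146000

p = 0.392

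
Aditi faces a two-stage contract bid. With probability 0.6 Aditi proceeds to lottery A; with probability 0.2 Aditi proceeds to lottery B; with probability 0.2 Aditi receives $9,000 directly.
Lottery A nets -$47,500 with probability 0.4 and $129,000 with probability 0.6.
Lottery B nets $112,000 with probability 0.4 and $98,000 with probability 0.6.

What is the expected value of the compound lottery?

EV(A) = 0.4 × (-47500) + 0.6 × 129000 = -19000 + 77400 = 58400
EV(B) = 0.4 × 112000 + 0.6 × 98000 = 44800 + 58800 = 103600
Branch C: 9000 (certain)
Overall = 0.6 × 58400 + 0.2 × 103600 + 0.2 × 9000 = 35040 + 20720 + 1800 = 57560

$57,560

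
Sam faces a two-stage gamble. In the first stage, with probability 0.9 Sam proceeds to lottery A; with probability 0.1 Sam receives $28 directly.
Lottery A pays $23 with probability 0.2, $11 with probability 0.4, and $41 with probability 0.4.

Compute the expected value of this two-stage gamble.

EV(A) = 0.2 × 23 + 0.4 × 11 + 0.4 × 41 = 4.6 + 4.4 + 16.4 = 25.4
Branch B: 28 (certain)
Overall = 0.9 × 25.4 + 0.1 × 28 = 22.86 + 2.8 = 25.66

$25.66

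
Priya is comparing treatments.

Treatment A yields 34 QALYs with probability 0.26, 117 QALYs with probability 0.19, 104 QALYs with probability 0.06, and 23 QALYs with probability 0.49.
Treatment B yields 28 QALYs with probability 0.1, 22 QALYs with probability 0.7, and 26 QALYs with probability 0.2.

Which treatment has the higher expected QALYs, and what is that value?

Treatment A (48.58 QALYs)

Treatment A = 0.26 × 34 + 0.19 × 117 + 0.06 × 104 + 0.49 × 23 = 8.84 + 22.23 + 6.24 + 11.27 = 48.58
Treatment B = 0.1 × 28 + 0.7 × 22 + 0.2 × 26 = 2.8 + 15.4 + 5.2 = 23.4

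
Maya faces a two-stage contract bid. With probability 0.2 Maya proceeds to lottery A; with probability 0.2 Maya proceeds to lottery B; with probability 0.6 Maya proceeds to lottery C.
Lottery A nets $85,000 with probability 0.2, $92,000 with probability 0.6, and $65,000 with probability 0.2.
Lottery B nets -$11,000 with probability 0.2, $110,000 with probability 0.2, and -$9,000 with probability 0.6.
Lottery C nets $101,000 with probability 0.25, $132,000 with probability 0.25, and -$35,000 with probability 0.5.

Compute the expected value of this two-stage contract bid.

EV(A) = 0.2 × 85000 + 0.6 × 92000 + 0.2 × 65000 = 17000 + 55200 + 13000 = 85200
EV(B) = 0.2 × (-11000) + 0.2 × 110000 + 0.6 × (-9000) = -2200 + 22000 − 5400 = 14400
EV(C) = 0.25 × 101000 + 0.25 × 132000 + 0.5 × (-35000) = 25250 + 33000 − 17500 = 40750
Overall = 0.2 × 85200 + 0.2 × 14400 + 0.6 × 40750 = 17040 + 2880 + 24450 = 44370

$44,370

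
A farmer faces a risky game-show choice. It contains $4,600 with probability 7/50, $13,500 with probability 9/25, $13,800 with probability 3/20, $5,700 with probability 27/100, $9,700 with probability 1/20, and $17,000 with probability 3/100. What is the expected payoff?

$10,108

EV = 7/50 × 4600 + 9/25 × 13500 + 3/20 × 13800 + 27/100 × 5700 + 1/20 × 9700 + 3/100 × 17000 = 644 + 4860 + 2070 + 1539 + 485 + 510 = 10108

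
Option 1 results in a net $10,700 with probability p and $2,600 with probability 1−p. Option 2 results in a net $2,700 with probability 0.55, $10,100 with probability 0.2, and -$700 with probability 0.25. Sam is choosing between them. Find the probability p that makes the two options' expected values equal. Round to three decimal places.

p = 0.090

EV(Option 2) = 0.55 × 2700 + 0.2 × 10100 + 0.25 × (-700) = 1485 + 2020 − 175 = 3330
p·10700 + (1−p)·2600 = 3330
8100p + 2600 = 3330
p = (3330 − 2600) / 8100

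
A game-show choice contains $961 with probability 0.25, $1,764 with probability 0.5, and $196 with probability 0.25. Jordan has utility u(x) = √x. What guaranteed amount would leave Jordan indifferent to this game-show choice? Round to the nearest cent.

E[u] = 0.25·√961 + 0.5·√1764 + 0.25·√196 = 0.25·31 + 0.5·42 + 0.25·14 = 32.25
CE = (32.25)² = 1040.0625

$1,040.06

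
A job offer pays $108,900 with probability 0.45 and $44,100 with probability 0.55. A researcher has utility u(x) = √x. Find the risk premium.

$3,564

E[u] = 0.45·√108900 + 0.55·√44100 = 0.45·330 + 0.55·210 = 264
CE = (264)² = 69696
Risk premium = EV − CE = 73260 − 69696 = 3564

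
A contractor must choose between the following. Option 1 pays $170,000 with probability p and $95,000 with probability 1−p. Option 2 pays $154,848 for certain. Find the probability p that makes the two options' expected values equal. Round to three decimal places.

p = 0.798

p·170000 + (1−p)·95000 = 154848
75000p + 95000 = 154848
p = (154848 − 95000) / 75000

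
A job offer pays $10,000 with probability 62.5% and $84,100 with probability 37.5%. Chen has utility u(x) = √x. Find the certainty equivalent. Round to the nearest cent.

$29,326.56

E[u] = 0.625·√10000 + 0.375·√84100 = 0.625·100 + 0.375·290 = 171.25
CE = (171.25)² = 29326.5625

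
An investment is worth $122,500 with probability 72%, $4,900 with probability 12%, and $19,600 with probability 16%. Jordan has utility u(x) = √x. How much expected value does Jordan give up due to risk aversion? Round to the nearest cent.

$11,948.16

E[u] = 0.72·√122500 + 0.12·√4900 + 0.16·√19600 = 0.72·350 + 0.12·70 + 0.16·140 = 282.8
CE = (282.8)² = 79975.84
Risk premium = EV − CE = 91924 − 79975.84 = 11948.16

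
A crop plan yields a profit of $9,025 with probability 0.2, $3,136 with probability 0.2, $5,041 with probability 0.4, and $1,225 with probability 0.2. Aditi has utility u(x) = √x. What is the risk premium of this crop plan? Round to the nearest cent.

E[u] = 0.2·√9025 + 0.2·√3136 + 0.4·√5041 + 0.2·√1225 = 0.2·95 + 0.2·56 + 0.4·71 + 0.2·35 = 65.6
CE = (65.6)² = 4303.36
Risk premium = EV − CE = 4693.6 − 4303.36 = 390.24

$390.24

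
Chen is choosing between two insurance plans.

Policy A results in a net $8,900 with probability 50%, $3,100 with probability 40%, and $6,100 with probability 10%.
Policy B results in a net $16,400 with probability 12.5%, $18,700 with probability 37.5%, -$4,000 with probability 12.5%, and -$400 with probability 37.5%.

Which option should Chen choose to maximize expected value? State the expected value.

Policy B ($8,412.50)

Policy A = 0.5 × 8900 + 0.4 × 3100 + 0.1 × 6100 = 4450 + 1240 + 610 = 6300
Policy B = 0.125 × 16400 + 0.375 × 18700 + 0.125 × (-4000) + 0.375 × (-400) = 2050 + 7012.5 − 500 − 150 = 8412.5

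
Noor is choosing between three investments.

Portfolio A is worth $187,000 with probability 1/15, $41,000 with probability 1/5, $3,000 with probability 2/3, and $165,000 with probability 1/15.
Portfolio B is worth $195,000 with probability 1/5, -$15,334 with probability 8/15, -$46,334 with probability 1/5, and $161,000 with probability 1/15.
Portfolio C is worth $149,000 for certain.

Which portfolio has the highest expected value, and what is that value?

Portfolio C ($149,000)

Portfolio A = 1/15 × 187000 + 1/5 × 41000 + 2/3 × 3000 + 1/15 × 165000 = 12466.6667 + 8200 + 2000 + 11000 = 33666.6667
Portfolio B = 1/5 × 195000 + 8/15 × (-15334) + 1/5 × (-46334) + 1/15 × 161000 = 39000 − 8178.1333 − 9266.8 + 10733.3333 = 32288.4
Portfolio C: 149000 (certain)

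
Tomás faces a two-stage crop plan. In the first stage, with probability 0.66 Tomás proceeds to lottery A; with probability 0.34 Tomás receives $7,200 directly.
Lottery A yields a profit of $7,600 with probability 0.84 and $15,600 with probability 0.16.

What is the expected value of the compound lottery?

EV(A) = 0.84 × 7600 + 0.16 × 15600 = 6384 + 2496 = 8880
Branch B: 7200 (certain)
Overall = 0.66 × 8880 + 0.34 × 7200 = 5860.8 + 2448 = 8308.8

$8,308.80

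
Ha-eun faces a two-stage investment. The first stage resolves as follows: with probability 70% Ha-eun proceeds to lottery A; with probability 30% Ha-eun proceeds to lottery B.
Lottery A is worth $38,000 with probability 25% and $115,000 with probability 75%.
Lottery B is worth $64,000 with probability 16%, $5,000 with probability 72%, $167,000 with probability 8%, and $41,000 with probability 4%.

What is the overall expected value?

EV(A) = 0.25 × 38000 + 0.75 × 115000 = 9500 + 86250 = 95750
EV(B) = 0.16 × 64000 + 0.72 × 5000 + 0.08 × 167000 + 0.04 × 41000 = 10240 + 3600 + 13360 + 1640 = 28840
Overall = 0.7 × 95750 + 0.3 × 28840 = 67025 + 8652 = 75677

$75,677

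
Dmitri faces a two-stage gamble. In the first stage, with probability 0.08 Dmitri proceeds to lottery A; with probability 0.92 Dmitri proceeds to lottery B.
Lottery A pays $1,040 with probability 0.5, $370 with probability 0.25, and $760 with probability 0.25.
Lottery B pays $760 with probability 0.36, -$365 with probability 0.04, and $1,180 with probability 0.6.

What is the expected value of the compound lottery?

EV(A) = 0.5 × 1040 + 0.25 × 370 + 0.25 × 760 = 520 + 92.5 + 190 = 802.5
EV(B) = 0.36 × 760 + 0.04 × (-365) + 0.6 × 1180 = 273.6 − 14.6 + 708 = 967
Overall = 0.08 × 802.5 + 0.92 × 967 = 64.2 + 889.64 = 953.84

$953.84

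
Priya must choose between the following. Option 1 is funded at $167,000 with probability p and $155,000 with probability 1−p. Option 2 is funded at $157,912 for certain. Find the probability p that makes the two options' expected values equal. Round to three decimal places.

p = 0.243

p·167000 + (1−p)·155000 = 157912
12000p + 155000 = 157912
p = (157912 − 155000) / 12000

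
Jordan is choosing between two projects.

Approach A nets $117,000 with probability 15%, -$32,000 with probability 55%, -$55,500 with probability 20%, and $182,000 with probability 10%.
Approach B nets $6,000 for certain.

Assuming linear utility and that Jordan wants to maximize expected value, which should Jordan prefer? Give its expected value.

Approach A ($7,050)

Approach A = 0.15 × 117000 + 0.55 × (-32000) + 0.2 × (-55500) + 0.1 × 182000 = 17550 − 17600 − 11100 + 18200 = 7050
Approach B: 6000 (certain)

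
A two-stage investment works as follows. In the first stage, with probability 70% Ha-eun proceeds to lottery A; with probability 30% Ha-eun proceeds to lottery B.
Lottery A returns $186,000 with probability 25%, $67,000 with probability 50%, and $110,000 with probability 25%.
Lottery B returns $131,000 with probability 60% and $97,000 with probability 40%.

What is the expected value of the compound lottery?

$110,470

EV(A) = 0.25 × 186000 + 0.5 × 67000 + 0.25 × 110000 = 46500 + 33500 + 27500 = 107500
EV(B) = 0.6 × 131000 + 0.4 × 97000 = 78600 + 38800 = 117400
Overall = 0.7 × 107500 + 0.3 × 117400 = 75250 + 35220 = 110470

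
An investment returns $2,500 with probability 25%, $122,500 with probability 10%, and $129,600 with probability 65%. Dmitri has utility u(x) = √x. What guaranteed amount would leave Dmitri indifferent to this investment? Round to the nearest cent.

E[u] = 0.25·√2500 + 0.1·√122500 + 0.65·√129600 = 0.25·50 + 0.1·350 + 0.65·360 = 281.5
CE = (281.5)² = 79242.25

$79,242.25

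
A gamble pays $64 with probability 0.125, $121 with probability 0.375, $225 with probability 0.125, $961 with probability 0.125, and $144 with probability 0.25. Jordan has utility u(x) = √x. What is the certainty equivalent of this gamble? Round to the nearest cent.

E[u] = 0.125·√64 + 0.375·√121 + 0.125·√225 + 0.125·√961 + 0.25·√144 = 0.125·8 + 0.375·11 + 0.125·15 + 0.125·31 + 0.25·12 = 13.875
CE = (13.875)² = 192.515625

$192.52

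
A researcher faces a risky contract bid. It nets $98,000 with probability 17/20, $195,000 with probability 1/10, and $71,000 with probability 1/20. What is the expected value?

$106,350

EV = 17/20 × 98000 + 1/10 × 195000 + 1/20 × 71000 = 83300 + 19500 + 3550 = 106350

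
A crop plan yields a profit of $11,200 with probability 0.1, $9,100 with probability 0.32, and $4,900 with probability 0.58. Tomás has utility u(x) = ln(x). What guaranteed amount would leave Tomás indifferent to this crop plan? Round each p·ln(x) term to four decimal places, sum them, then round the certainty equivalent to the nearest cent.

E[u] = 0.1·ln(11200) + 0.32·ln(9100) + 0.58·ln(4900) = 0.9324 + 2.9171 + 4.9283 = 8.7778
CE = e^8.7778 ≈ 6488.59

$6,488.59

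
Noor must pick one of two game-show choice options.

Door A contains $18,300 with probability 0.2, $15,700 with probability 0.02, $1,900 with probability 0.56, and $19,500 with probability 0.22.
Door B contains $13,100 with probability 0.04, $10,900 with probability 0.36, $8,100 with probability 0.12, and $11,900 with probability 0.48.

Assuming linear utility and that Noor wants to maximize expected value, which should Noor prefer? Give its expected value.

Door A = 0.2 × 18300 + 0.02 × 15700 + 0.56 × 1900 + 0.22 × 19500 = 3660 + 314 + 1064 + 4290 = 9328
Door B = 0.04 × 13100 + 0.36 × 10900 + 0.12 × 8100 + 0.48 × 11900 = 524 + 3924 + 972 + 5712 = 11132

Door B ($11,132)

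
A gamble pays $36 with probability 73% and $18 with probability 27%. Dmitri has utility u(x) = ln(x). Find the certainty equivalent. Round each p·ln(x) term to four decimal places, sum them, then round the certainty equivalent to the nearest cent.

$29.86

E[u] = 0.73·ln(36) + 0.27·ln(18) = 2.6160 + 0.7804 = 3.3964
CE = e^3.3964 ≈ 29.86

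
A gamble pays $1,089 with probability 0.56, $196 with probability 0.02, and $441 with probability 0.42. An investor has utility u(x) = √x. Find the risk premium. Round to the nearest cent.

E[u] = 0.56·√1089 + 0.02·√196 + 0.42·√441 = 0.56·33 + 0.02·14 + 0.42·21 = 27.58
CE = (27.58)² = 760.6564
Risk premium = EV − CE = 798.98 − 760.6564 = 38.3236

$38.32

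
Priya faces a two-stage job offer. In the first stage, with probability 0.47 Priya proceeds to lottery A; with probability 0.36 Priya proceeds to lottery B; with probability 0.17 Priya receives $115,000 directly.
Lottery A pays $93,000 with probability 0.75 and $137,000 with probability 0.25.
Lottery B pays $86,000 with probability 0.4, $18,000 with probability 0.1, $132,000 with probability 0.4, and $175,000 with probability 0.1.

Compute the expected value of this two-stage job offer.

$106,770

EV(A) = 0.75 × 93000 + 0.25 × 137000 = 69750 + 34250 = 104000
EV(B) = 0.4 × 86000 + 0.1 × 18000 + 0.4 × 132000 + 0.1 × 175000 = 34400 + 1800 + 52800 + 17500 = 106500
Branch C: 115000 (certain)
Overall = 0.47 × 104000 + 0.36 × 106500 + 0.17 × 115000 = 48880 + 38340 + 19550 = 106770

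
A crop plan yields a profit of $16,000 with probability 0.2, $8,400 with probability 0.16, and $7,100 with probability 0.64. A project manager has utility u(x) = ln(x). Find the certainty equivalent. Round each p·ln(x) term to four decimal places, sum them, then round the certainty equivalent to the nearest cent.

$8,580.95

E[u] = 0.2·ln(16000) + 0.16·ln(8400) + 0.64·ln(7100) = 1.9361 + 1.4458 + 5.6754 = 9.0573
CE = e^9.0573 ≈ 8580.95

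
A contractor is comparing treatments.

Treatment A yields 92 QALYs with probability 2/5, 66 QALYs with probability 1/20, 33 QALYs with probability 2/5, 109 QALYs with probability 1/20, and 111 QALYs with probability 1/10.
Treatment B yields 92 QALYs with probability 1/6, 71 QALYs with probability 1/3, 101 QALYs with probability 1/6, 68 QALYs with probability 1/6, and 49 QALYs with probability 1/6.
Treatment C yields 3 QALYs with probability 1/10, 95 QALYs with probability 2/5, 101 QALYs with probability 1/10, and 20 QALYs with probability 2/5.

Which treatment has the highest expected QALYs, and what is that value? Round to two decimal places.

Treatment B (75.33 QALYs)

Treatment A = 2/5 × 92 + 1/20 × 66 + 2/5 × 33 + 1/20 × 109 + 1/10 × 111 = 36.8 + 3.3 + 13.2 + 5.45 + 11.1 = 69.85
Treatment B = 1/6 × 92 + 1/3 × 71 + 1/6 × 101 + 1/6 × 68 + 1/6 × 49 = 15.3333 + 23.6667 + 16.8333 + 11.3333 + 8.1667 = 75.3333
Treatment C = 1/10 × 3 + 2/5 × 95 + 1/10 × 101 + 2/5 × 20 = 0.3 + 38 + 10.1 + 8 = 56.4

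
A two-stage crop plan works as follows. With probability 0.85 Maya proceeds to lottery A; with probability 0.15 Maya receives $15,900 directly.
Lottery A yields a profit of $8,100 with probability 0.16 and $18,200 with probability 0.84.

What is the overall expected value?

EV(A) = 0.16 × 8100 + 0.84 × 18200 = 1296 + 15288 = 16584
Branch B: 15900 (certain)
Overall = 0.85 × 16584 + 0.15 × 15900 = 14096.4 + 2385 = 16481.4

$16,481.40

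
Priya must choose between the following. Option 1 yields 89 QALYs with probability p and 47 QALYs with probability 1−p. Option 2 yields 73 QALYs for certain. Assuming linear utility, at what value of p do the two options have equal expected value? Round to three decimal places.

p = 0.619

p·89 + (1−p)·47 = 73
42p + 47 = 73
p = (73 − 47) / 42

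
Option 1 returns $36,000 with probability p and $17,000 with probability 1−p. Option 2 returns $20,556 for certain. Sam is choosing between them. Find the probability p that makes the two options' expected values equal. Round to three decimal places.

p·36000 + (1−p)·17000 = 20556
19000p + 17000 = 20556
p = (20556 − 17000) / 19000

p = 0.187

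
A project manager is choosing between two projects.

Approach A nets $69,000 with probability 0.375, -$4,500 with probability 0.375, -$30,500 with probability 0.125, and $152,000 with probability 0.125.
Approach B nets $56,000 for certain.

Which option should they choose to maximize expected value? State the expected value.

Approach B ($56,000)

Approach A = 0.375 × 69000 + 0.375 × (-4500) + 0.125 × (-30500) + 0.125 × 152000 = 25875 − 1687.5 − 3812.5 + 19000 = 39375
Approach B: 56000 (certain)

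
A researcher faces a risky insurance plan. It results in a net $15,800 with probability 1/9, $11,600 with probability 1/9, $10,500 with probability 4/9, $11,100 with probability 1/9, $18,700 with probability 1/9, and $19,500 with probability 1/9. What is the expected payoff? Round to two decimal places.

$13,188.89

EV = 1/9 × 15800 + 1/9 × 11600 + 4/9 × 10500 + 1/9 × 11100 + 1/9 × 18700 + 1/9 × 19500 = 1755.5556 + 1288.8889 + 4666.6667 + 1233.3333 + 2077.7778 + 2166.6667 = 13188.8889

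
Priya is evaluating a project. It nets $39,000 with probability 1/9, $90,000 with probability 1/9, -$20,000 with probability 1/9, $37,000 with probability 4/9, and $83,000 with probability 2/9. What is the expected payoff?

$47,000

EV = 1/9 × 39000 + 1/9 × 90000 + 1/9 × (-20000) + 4/9 × 37000 + 2/9 × 83000 = 4333.3333 + 10000 − 2222.2222 + 16444.4444 + 18444.4444 = 47000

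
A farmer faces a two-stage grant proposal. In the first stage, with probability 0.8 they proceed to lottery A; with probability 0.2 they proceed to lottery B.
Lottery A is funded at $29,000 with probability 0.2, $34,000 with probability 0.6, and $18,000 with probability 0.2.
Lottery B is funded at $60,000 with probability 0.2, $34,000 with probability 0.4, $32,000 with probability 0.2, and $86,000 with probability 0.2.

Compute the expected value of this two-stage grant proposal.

EV(A) = 0.2 × 29000 + 0.6 × 34000 + 0.2 × 18000 = 5800 + 20400 + 3600 = 29800
EV(B) = 0.2 × 60000 + 0.4 × 34000 + 0.2 × 32000 + 0.2 × 86000 = 12000 + 13600 + 6400 + 17200 = 49200
Overall = 0.8 × 29800 + 0.2 × 49200 = 23840 + 9840 = 33680

$33,680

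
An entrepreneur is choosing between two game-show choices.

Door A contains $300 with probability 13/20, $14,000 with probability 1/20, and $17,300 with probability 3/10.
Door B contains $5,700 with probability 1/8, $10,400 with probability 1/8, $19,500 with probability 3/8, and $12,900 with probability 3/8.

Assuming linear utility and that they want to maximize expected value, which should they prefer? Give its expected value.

Door A = 13/20 × 300 + 1/20 × 14000 + 3/10 × 17300 = 195 + 700 + 5190 = 6085
Door B = 1/8 × 5700 + 1/8 × 10400 + 3/8 × 19500 + 3/8 × 12900 = 712.5 + 1300 + 7312.5 + 4837.5 = 14162.5

Door B ($14,162.50)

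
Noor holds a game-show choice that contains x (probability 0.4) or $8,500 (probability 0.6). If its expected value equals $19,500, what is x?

0.4·x + 0.6·8500 = 19500
0.4·x = 19500 − 5100 = 14400
x = 14400 / 0.4 = 36000

x = $36,000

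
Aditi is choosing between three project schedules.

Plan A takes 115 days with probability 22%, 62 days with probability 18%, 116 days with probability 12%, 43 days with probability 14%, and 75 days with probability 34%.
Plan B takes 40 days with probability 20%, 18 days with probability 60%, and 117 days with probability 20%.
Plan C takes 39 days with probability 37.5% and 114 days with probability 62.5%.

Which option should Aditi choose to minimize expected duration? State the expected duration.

Plan A = 0.22 × 115 + 0.18 × 62 + 0.12 × 116 + 0.14 × 43 + 0.34 × 75 = 25.3 + 11.16 + 13.92 + 6.02 + 25.5 = 81.9
Plan B = 0.2 × 40 + 0.6 × 18 + 0.2 × 117 = 8 + 10.8 + 23.4 = 42.2
Plan C = 0.375 × 39 + 0.625 × 114 = 14.625 + 71.25 = 85.875

Plan B (42.2 days)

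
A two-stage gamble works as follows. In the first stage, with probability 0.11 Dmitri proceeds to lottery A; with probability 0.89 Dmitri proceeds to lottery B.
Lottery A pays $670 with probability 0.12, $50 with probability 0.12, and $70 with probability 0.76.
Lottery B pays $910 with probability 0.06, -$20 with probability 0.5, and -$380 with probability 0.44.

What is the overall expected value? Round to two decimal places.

-$93.76

EV(A) = 0.12 × 670 + 0.12 × 50 + 0.76 × 70 = 80.4 + 6 + 53.2 = 139.6
EV(B) = 0.06 × 910 + 0.5 × (-20) + 0.44 × (-380) = 54.6 − 10 − 167.2 = -122.6
Overall = 0.11 × 139.6 + 0.89 × (-122.6) = 15.356 − 109.114 = -93.758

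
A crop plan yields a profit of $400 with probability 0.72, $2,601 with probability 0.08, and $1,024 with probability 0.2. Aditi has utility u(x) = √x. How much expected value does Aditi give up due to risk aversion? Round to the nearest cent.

E[u] = 0.72·√400 + 0.08·√2601 + 0.2·√1024 = 0.72·20 + 0.08·51 + 0.2·32 = 24.88
CE = (24.88)² = 619.0144
Risk premium = EV − CE = 700.88 − 619.0144 = 81.8656

$81.87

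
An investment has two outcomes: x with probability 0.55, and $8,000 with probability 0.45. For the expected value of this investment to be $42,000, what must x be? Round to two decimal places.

0.55·x + 0.45·8000 = 42000
0.55·x = 42000 − 3600 = 38400
x = 38400 / 0.55 = 69818.1818

x = $69,818.18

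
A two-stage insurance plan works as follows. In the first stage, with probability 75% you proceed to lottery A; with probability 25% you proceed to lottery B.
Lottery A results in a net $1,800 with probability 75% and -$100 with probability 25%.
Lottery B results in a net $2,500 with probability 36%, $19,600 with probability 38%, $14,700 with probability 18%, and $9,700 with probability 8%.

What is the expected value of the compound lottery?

$3,936.25

EV(A) = 0.75 × 1800 + 0.25 × (-100) = 1350 − 25 = 1325
EV(B) = 0.36 × 2500 + 0.38 × 19600 + 0.18 × 14700 + 0.08 × 9700 = 900 + 7448 + 2646 + 776 = 11770
Overall = 0.75 × 1325 + 0.25 × 11770 = 993.75 + 2942.5 = 3936.25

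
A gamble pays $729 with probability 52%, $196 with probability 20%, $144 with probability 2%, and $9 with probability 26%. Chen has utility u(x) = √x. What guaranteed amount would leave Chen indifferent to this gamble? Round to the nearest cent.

$318.98

E[u] = 0.52·√729 + 0.2·√196 + 0.02·√144 + 0.26·√9 = 0.52·27 + 0.2·14 + 0.02·12 + 0.26·3 = 17.86
CE = (17.86)² = 318.9796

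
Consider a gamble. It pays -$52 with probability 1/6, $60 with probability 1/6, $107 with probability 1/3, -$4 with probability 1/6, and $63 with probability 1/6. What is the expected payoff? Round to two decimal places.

$46.83

EV = 1/6 × (-52) + 1/6 × 60 + 1/3 × 107 + 1/6 × (-4) + 1/6 × 63 = -8.6667 + 10 + 35.6667 − 0.6667 + 10.5 = 46.8333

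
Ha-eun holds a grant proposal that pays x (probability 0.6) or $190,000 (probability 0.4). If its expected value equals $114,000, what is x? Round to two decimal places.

0.6·x + 0.4·190000 = 114000
0.6·x = 114000 − 76000 = 38000
x = 38000 / 0.6 = 63333.3333

x = $63,333.33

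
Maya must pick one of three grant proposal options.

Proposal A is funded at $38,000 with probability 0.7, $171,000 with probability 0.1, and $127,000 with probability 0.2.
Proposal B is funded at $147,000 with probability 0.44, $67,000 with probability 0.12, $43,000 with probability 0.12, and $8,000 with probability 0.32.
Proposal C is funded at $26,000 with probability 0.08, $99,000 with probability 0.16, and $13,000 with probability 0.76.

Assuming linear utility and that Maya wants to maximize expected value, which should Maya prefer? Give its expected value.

Proposal A = 0.7 × 38000 + 0.1 × 171000 + 0.2 × 127000 = 26600 + 17100 + 25400 = 69100
Proposal B = 0.44 × 147000 + 0.12 × 67000 + 0.12 × 43000 + 0.32 × 8000 = 64680 + 8040 + 5160 + 2560 = 80440
Proposal C = 0.08 × 26000 + 0.16 × 99000 + 0.76 × 13000 = 2080 + 15840 + 9880 = 27800

Proposal B ($80,440)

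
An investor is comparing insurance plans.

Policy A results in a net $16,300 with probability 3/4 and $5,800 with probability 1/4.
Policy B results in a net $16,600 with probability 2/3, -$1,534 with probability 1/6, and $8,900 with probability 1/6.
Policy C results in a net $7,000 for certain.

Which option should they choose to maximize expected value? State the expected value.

Policy A ($13,675)

Policy A = 3/4 × 16300 + 1/4 × 5800 = 12225 + 1450 = 13675
Policy B = 2/3 × 16600 + 1/6 × (-1534) + 1/6 × 8900 = 11066.6667 − 255.6667 + 1483.3333 = 12294.3333
Policy C: 7000 (certain)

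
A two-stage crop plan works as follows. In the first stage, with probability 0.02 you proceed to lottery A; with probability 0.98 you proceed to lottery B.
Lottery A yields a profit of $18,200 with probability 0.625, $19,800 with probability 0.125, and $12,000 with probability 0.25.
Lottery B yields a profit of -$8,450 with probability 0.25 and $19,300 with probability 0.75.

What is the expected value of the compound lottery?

$12,452.25

EV(A) = 0.625 × 18200 + 0.125 × 19800 + 0.25 × 12000 = 11375 + 2475 + 3000 = 16850
EV(B) = 0.25 × (-8450) + 0.75 × 19300 = -2112.5 + 14475 = 12362.5
Overall = 0.02 × 16850 + 0.98 × 12362.5 = 337 + 12115.25 = 12452.25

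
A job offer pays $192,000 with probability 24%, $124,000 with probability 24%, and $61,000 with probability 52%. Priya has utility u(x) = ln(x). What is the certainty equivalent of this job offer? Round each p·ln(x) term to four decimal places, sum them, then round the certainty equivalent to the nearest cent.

$95,234.73

E[u] = 0.24·ln(192000) + 0.24·ln(124000) + 0.52·ln(61000) = 2.9197 + 2.8147 + 5.7297 = 11.4641
CE = e^11.4641 ≈ 95234.73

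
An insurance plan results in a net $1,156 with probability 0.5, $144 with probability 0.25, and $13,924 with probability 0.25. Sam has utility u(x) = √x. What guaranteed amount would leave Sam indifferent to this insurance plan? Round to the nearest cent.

$2,450.25

E[u] = 0.5·√1156 + 0.25·√144 + 0.25·√13924 = 0.5·34 + 0.25·12 + 0.25·118 = 49.5
CE = (49.5)² = 2450.25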